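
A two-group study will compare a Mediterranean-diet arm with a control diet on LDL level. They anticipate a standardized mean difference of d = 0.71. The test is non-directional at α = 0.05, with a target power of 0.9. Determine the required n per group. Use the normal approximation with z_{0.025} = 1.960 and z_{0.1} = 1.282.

n = 42 per group

For two independent groups with equal n: n = 2·((z_{α/2} + z_β) / d)².
z_{α/2} + z_β = 1.960 + 1.282 = 3.242.
n = 2 × (3.242 / 0.71)² = 2 × 4.566² = 2 × 20.85 = 41.7.
Round up to the next whole participant.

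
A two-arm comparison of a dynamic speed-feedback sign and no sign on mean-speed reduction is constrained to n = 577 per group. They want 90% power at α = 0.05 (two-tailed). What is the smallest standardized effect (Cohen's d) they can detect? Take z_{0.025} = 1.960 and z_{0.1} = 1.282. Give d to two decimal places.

d_min ≈ 0.19

For two independent groups of n = 577 each: d_min = (z_{α/2} + z_β)·√(2/n).
z-sum = 1.960 + 1.282 = 3.242.
d_min = 3.242 × √(2/577) = 3.242 × 0.0589 = 0.191.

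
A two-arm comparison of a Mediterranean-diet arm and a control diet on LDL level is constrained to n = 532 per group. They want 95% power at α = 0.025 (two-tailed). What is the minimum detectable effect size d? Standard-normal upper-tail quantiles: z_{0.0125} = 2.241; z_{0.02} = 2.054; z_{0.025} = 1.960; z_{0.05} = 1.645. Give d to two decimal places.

For two independent groups of n = 532 each: d_min = (z_{α/2} + z_β)·√(2/n).
z-sum = 2.241 + 1.645 = 3.886.
d_min = 3.886 × √(2/532) = 3.886 × 0.0613 = 0.238.

d_min ≈ 0.24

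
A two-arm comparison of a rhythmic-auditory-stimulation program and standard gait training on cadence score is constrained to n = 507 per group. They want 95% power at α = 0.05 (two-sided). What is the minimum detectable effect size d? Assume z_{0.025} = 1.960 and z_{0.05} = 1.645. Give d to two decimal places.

d_min ≈ 0.23

For two independent groups of n = 507 each: d_min = (z_{α/2} + z_β)·√(2/n).
z-sum = 1.960 + 1.645 = 3.605.
d_min = 3.605 × √(2/507) = 3.605 × 0.0628 = 0.226.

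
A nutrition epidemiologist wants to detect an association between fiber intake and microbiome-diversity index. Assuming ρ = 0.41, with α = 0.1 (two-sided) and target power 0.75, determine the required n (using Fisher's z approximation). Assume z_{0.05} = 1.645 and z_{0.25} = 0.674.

Fisher's z: C = ½·ln((1+r)/(1−r)) = ½·ln(2.3898) = 0.4356.
n = ((z_{α/2} + z_β)/C)² + 3.
(1.645 + 0.674) / 0.4356 = 2.319 / 0.4356 = 5.324.
n = 5.324² + 3 = 28.34 + 3 = 31.3.
Round up.

n = 32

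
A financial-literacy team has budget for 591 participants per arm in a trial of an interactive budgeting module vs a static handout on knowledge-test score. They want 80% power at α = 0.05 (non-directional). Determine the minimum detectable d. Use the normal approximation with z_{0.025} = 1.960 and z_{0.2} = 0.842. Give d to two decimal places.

For two independent groups of n = 591 each: d_min = (z_{α/2} + z_β)·√(2/n).
z-sum = 1.960 + 0.842 = 2.802.
d_min = 2.802 × √(2/591) = 2.802 × 0.0582 = 0.163.

d_min ≈ 0.16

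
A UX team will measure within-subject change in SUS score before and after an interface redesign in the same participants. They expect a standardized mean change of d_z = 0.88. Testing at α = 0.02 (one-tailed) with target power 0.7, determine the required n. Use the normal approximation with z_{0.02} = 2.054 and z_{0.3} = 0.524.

n = 9 pairs

For a paired (one-sample on differences) test: n = ((z_{α} + z_β) / d)².
z_{α} + z_β = 2.054 + 0.524 = 2.578.
n = (2.578 / 0.88)² = 2.930² = 8.58.
Round up.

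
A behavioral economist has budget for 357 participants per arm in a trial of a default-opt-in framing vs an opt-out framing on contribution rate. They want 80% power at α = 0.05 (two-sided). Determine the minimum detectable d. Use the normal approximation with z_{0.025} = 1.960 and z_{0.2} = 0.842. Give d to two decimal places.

For two independent groups of n = 357 each: d_min = (z_{α/2} + z_β)·√(2/n).
z-sum = 1.960 + 0.842 = 2.802.
d_min = 2.802 × √(2/357) = 2.802 × 0.0748 = 0.210.

d_min ≈ 0.21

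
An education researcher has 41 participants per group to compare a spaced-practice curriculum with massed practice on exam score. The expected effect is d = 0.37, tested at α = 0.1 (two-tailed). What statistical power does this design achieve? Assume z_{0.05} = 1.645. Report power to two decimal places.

power ≈ 0.51

For two equal groups, power = Φ(d·√(n/2) − z_{α/2}).
d·√(n/2) = 0.37 × √(41/2) = 0.37 × 4.528 = 1.675.
z_β = 1.675 − 1.645 = 0.030.
Power = Φ(0.030) = 0.512.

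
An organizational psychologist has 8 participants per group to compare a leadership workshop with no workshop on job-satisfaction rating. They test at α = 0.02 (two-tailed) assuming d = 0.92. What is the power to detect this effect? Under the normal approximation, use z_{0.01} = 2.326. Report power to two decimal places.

power ≈ 0.31

For two equal groups, power = Φ(d·√(n/2) − z_{α/2}).
d·√(n/2) = 0.92 × √(8/2) = 0.92 × 2.000 = 1.840.
z_β = 1.840 − 2.326 = -0.486.
Power = Φ(-0.486) = 0.313.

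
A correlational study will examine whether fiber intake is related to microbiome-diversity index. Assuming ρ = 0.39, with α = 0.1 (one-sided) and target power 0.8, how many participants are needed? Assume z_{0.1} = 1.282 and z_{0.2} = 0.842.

Fisher's z: C = ½·ln((1+r)/(1−r)) = ½·ln(2.2787) = 0.4118.
n = ((z_{α} + z_β)/C)² + 3.
(1.282 + 0.842) / 0.4118 = 2.124 / 0.4118 = 5.158.
n = 5.158² + 3 = 26.60 + 3 = 29.6.
Round up.

n = 30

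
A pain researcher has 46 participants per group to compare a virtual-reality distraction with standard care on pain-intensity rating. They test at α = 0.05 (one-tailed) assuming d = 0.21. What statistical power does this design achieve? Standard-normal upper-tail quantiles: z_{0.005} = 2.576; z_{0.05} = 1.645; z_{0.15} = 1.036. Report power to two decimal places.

power ≈ 0.26

For two equal groups, power = Φ(d·√(n/2) − z_{α}).
d·√(n/2) = 0.21 × √(46/2) = 0.21 × 4.796 = 1.007.
z_β = 1.007 − 1.645 = -0.638.
Power = Φ(-0.638) = 0.262.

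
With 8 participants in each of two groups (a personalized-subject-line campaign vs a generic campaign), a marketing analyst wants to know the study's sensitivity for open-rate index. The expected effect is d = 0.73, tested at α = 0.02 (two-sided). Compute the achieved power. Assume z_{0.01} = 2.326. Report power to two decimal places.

For two equal groups, power = Φ(d·√(n/2) − z_{α/2}).
d·√(n/2) = 0.73 × √(8/2) = 0.73 × 2.000 = 1.460.
z_β = 1.460 − 2.326 = -0.866.
Power = Φ(-0.866) = 0.193.

power ≈ 0.19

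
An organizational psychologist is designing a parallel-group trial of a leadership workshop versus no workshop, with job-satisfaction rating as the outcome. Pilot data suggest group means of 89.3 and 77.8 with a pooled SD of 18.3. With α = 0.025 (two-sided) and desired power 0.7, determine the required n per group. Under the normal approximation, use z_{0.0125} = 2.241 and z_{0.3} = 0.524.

Cohen's d = |M₁ − M₂| / SD_pooled = |89.3 − 77.8| / 18.3 = 11.5 / 18.3 = 0.628.
For two independent groups with equal n: n = 2·((z_{α/2} + z_β) / d)².
z_{α/2} + z_β = 2.241 + 0.524 = 2.765.
n = 2 × (2.765 / 0.628)² = 2 × 4.403² = 2 × 19.39 = 38.8.
Round up to the next whole participant.

n = 39 per group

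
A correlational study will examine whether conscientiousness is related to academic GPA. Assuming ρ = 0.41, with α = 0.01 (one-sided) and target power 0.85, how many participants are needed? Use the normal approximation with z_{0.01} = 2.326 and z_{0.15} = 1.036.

Fisher's z: C = ½·ln((1+r)/(1−r)) = ½·ln(2.3898) = 0.4356.
n = ((z_{α} + z_β)/C)² + 3.
(2.326 + 1.036) / 0.4356 = 3.362 / 0.4356 = 7.718.
n = 7.718² + 3 = 59.57 + 3 = 62.6.
Round up.

n = 63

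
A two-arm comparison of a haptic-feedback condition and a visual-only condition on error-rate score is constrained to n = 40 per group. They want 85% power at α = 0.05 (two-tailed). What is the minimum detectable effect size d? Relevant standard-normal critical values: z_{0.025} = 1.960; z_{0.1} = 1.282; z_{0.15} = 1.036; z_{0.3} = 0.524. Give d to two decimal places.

d_min ≈ 0.67

For two independent groups of n = 40 each: d_min = (z_{α/2} + z_β)·√(2/n).
z-sum = 1.960 + 1.036 = 2.996.
d_min = 2.996 × √(2/40) = 2.996 × 0.2236 = 0.670.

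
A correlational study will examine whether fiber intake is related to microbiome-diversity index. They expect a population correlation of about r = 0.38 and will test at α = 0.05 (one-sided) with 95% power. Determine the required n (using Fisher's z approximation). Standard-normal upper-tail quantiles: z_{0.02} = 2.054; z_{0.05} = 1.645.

Fisher's z: C = ½·ln((1+r)/(1−r)) = ½·ln(2.2258) = 0.4001.
n = ((z_{α} + z_β)/C)² + 3.
(1.645 + 1.645) / 0.4001 = 3.290 / 0.4001 = 8.223.
n = 8.223² + 3 = 67.62 + 3 = 70.6.
Round up.

n = 71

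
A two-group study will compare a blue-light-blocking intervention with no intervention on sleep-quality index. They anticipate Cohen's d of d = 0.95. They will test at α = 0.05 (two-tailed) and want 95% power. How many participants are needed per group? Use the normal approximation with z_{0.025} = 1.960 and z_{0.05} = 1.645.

For two independent groups with equal n: n = 2·((z_{α/2} + z_β) / d)².
z_{α/2} + z_β = 1.960 + 1.645 = 3.605.
n = 2 × (3.605 / 0.95)² = 2 × 3.795² = 2 × 14.40 = 28.8.
Round up to the next whole participant.

n = 29 per group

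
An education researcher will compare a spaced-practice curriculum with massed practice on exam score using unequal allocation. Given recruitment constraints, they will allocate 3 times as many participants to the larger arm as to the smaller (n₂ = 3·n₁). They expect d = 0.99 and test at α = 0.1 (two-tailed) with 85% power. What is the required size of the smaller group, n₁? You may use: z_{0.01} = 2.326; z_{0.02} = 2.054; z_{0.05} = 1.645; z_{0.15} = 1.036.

With allocation ratio k = n₂/n₁ = 3, Var(x̄₁−x̄₂) = σ²(1/n₁ + 1/(k·n₁)) = σ²·(k+1)/(k·n₁).
So n₁ = (1 + 1/k)·((z_{α/2} + z_β)/d)² = 1.333 × (2.681/0.99)².
n₁ = 1.333 × 7.33 = 9.8.
Round up: n₁ = 10, giving n₂ = 3 × 10 = 30.

n₁ = 10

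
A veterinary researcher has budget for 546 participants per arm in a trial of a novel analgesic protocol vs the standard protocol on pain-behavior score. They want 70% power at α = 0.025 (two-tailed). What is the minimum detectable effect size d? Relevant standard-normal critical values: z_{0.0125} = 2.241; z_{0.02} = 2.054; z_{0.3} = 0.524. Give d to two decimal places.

d_min ≈ 0.17

For two independent groups of n = 546 each: d_min = (z_{α/2} + z_β)·√(2/n).
z-sum = 2.241 + 0.524 = 2.765.
d_min = 2.765 × √(2/546) = 2.765 × 0.0605 = 0.167.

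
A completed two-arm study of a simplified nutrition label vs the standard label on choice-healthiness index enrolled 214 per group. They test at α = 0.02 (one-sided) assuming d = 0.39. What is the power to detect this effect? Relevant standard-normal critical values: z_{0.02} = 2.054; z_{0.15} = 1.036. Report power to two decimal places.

power ≈ 0.98

For two equal groups, power = Φ(d·√(n/2) − z_{α}).
d·√(n/2) = 0.39 × √(214/2) = 0.39 × 10.344 = 4.034.
z_β = 4.034 − 2.054 = 1.980.
Power = Φ(1.980) = 0.976.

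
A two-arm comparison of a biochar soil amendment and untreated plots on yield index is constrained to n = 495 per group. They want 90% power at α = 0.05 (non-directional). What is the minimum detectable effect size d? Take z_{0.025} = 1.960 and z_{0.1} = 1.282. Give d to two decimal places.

For two independent groups of n = 495 each: d_min = (z_{α/2} + z_β)·√(2/n).
z-sum = 1.960 + 1.282 = 3.242.
d_min = 3.242 × √(2/495) = 3.242 × 0.0636 = 0.206.

d_min ≈ 0.21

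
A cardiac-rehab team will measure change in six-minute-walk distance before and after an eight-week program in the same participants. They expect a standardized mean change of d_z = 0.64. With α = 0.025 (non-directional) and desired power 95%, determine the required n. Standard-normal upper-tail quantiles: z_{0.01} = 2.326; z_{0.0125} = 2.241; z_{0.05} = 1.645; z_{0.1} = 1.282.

For a paired (one-sample on differences) test: n = ((z_{α/2} + z_β) / d)².
z_{α/2} + z_β = 2.241 + 1.645 = 3.886.
n = (3.886 / 0.64)² = 6.072² = 36.87.
Round up.

n = 37 pairs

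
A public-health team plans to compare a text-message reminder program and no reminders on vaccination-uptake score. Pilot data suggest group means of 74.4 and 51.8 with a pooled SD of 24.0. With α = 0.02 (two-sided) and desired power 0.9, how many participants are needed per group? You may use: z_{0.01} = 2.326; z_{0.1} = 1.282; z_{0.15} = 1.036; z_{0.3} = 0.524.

Cohen's d = |M₁ − M₂| / SD_pooled = |74.4 − 51.8| / 24.0 = 22.6 / 24.0 = 0.942.
For two independent groups with equal n: n = 2·((z_{α/2} + z_β) / d)².
z_{α/2} + z_β = 2.326 + 1.282 = 3.608.
n = 2 × (3.608 / 0.942)² = 2 × 3.830² = 2 × 14.67 = 29.3.
Round up to the next whole participant.

n = 30 per group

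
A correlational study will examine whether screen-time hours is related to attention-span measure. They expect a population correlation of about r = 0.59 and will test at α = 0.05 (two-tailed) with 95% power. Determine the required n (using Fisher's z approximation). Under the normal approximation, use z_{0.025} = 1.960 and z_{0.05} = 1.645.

n = 32

Fisher's z: C = ½·ln((1+r)/(1−r)) = ½·ln(3.8780) = 0.6777.
n = ((z_{α/2} + z_β)/C)² + 3.
(1.960 + 1.645) / 0.6777 = 3.605 / 0.6777 = 5.319.
n = 5.319² + 3 = 28.30 + 3 = 31.3.
Round up.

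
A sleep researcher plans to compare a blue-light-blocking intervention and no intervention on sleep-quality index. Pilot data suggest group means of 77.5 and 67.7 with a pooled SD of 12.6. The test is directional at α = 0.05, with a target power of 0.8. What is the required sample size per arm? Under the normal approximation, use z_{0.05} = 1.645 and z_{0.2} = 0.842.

n = 21 per group

Cohen's d = |M₁ − M₂| / SD_pooled = |77.5 − 67.7| / 12.6 = 9.8 / 12.6 = 0.778.
For two independent groups with equal n: n = 2·((z_{α} + z_β) / d)².
z_{α} + z_β = 1.645 + 0.842 = 2.487.
n = 2 × (2.487 / 0.778)² = 2 × 3.197² = 2 × 10.22 = 20.4.
Round up to the next whole participant.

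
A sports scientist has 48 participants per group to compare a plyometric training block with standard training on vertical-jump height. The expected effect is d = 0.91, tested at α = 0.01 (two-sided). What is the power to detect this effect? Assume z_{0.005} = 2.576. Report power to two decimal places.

For two equal groups, power = Φ(d·√(n/2) − z_{α/2}).
d·√(n/2) = 0.91 × √(48/2) = 0.91 × 4.899 = 4.458.
z_β = 4.458 − 2.576 = 1.882.
Power = Φ(1.882) = 0.970.

power ≈ 0.97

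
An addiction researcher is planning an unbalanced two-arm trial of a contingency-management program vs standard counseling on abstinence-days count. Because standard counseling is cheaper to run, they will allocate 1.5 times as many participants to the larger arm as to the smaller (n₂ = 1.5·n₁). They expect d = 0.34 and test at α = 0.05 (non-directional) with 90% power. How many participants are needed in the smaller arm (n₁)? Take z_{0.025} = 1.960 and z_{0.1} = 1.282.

n₁ = 152

With allocation ratio k = n₂/n₁ = 1.5, Var(x̄₁−x̄₂) = σ²(1/n₁ + 1/(k·n₁)) = σ²·(k+1)/(k·n₁).
So n₁ = (1 + 1/k)·((z_{α/2} + z_β)/d)² = 1.667 × (3.242/0.34)².
n₁ = 1.667 × 90.92 = 151.5.
Round up: n₁ = 152, giving n₂ = 1.5 × 152 = 228.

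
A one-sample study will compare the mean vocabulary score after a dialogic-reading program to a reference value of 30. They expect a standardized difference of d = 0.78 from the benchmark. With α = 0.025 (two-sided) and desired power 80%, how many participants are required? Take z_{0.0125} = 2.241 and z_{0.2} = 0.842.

n = 16

For a one-sample test: n = ((z_{α/2} + z_β) / d)².
z_{α/2} + z_β = 2.241 + 0.842 = 3.083.
n = (3.083 / 0.78)² = 3.953² = 15.62.
Round up.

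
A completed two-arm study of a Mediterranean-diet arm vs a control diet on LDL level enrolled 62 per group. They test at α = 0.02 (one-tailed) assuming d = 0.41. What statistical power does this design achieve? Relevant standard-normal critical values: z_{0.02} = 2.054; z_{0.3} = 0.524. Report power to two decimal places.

power ≈ 0.59

For two equal groups, power = Φ(d·√(n/2) − z_{α}).
d·√(n/2) = 0.41 × √(62/2) = 0.41 × 5.568 = 2.283.
z_β = 2.283 − 2.054 = 0.229.
Power = Φ(0.229) = 0.590.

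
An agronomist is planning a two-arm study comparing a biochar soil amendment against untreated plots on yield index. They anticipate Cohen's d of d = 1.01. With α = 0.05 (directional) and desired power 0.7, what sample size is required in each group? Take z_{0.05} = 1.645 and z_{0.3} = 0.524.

For two independent groups with equal n: n = 2·((z_{α} + z_β) / d)².
z_{α} + z_β = 1.645 + 0.524 = 2.169.
n = 2 × (2.169 / 1.01)² = 2 × 2.148² = 2 × 4.61 = 9.2.
Round up to the next whole participant.

n = 10 per group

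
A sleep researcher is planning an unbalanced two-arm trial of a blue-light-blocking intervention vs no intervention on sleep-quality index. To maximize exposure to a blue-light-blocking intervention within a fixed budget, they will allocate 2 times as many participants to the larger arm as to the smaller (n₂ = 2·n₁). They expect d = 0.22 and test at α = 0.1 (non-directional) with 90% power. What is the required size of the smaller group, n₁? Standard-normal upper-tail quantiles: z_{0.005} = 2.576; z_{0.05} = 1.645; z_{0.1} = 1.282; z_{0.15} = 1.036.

With allocation ratio k = n₂/n₁ = 2, Var(x̄₁−x̄₂) = σ²(1/n₁ + 1/(k·n₁)) = σ²·(k+1)/(k·n₁).
So n₁ = (1 + 1/k)·((z_{α/2} + z_β)/d)² = 1.500 × (2.927/0.22)².
n₁ = 1.500 × 177.01 = 265.5.
Round up: n₁ = 266, giving n₂ = 2 × 266 = 532.

n₁ = 266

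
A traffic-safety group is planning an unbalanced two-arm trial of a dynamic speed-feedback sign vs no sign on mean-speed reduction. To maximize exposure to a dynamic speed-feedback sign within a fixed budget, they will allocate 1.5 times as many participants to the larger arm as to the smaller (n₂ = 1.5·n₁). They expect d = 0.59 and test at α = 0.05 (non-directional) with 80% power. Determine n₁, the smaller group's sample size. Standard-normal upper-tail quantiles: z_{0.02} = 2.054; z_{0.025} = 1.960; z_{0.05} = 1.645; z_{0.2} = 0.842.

n₁ = 38

With allocation ratio k = n₂/n₁ = 1.5, Var(x̄₁−x̄₂) = σ²(1/n₁ + 1/(k·n₁)) = σ²·(k+1)/(k·n₁).
So n₁ = (1 + 1/k)·((z_{α/2} + z_β)/d)² = 1.667 × (2.802/0.59)².
n₁ = 1.667 × 22.55 = 37.6.
Round up: n₁ = 38, giving n₂ = 1.5 × 38 = 57.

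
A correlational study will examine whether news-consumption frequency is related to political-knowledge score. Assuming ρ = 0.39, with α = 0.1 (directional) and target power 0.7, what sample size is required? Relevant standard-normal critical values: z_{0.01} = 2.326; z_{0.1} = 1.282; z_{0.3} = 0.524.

n = 23

Fisher's z: C = ½·ln((1+r)/(1−r)) = ½·ln(2.2787) = 0.4118.
n = ((z_{α} + z_β)/C)² + 3.
(1.282 + 0.524) / 0.4118 = 1.806 / 0.4118 = 4.386.
n = 4.386² + 3 = 19.23 + 3 = 22.2.
Round up.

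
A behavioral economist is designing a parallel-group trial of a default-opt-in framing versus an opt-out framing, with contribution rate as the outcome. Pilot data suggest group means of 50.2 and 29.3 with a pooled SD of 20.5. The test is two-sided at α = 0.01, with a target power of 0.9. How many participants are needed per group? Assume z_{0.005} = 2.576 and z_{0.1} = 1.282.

Cohen's d = |M₁ − M₂| / SD_pooled = |50.2 − 29.3| / 20.5 = 20.9 / 20.5 = 1.020.
For two independent groups with equal n: n = 2·((z_{α/2} + z_β) / d)².
z_{α/2} + z_β = 2.576 + 1.282 = 3.858.
n = 2 × (3.858 / 1.020)² = 2 × 3.782² = 2 × 14.31 = 28.6.
Round up to the next whole participant.

n = 29 per group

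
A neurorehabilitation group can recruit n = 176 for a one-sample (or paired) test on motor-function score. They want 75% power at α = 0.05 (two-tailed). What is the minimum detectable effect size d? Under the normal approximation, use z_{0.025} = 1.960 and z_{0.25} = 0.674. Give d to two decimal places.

d_min ≈ 0.20

For a single sample (or paired design) of n = 176: d_min = (z_{α/2} + z_β)/√n.
z-sum = 1.960 + 0.674 = 2.634.
d_min = 2.634 / √176 = 2.634 / 13.266 = 0.199.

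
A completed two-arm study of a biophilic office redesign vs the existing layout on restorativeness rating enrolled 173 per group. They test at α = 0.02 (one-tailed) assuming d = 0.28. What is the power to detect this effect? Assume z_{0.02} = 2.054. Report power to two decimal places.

power ≈ 0.71

For two equal groups, power = Φ(d·√(n/2) − z_{α}).
d·√(n/2) = 0.28 × √(173/2) = 0.28 × 9.301 = 2.604.
z_β = 2.604 − 2.054 = 0.550.
Power = Φ(0.550) = 0.709.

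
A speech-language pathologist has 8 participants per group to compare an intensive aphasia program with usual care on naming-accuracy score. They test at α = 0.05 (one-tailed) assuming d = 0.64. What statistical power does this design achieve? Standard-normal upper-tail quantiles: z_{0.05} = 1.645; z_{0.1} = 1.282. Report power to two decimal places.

power ≈ 0.36

For two equal groups, power = Φ(d·√(n/2) − z_{α}).
d·√(n/2) = 0.64 × √(8/2) = 0.64 × 2.000 = 1.280.
z_β = 1.280 − 1.645 = -0.365.
Power = Φ(-0.365) = 0.358.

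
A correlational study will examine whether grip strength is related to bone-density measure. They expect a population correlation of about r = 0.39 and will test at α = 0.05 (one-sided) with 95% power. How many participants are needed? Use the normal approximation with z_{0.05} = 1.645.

Fisher's z: C = ½·ln((1+r)/(1−r)) = ½·ln(2.2787) = 0.4118.
n = ((z_{α} + z_β)/C)² + 3.
(1.645 + 1.645) / 0.4118 = 3.290 / 0.4118 = 7.989.
n = 7.989² + 3 = 63.83 + 3 = 66.8.
Round up.

n = 67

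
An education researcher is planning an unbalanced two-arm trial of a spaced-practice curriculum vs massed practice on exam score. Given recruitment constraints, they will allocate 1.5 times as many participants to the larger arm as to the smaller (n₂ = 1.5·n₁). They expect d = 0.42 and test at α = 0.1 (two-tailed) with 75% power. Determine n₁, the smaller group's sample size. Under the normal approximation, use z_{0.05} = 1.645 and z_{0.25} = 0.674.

With allocation ratio k = n₂/n₁ = 1.5, Var(x̄₁−x̄₂) = σ²(1/n₁ + 1/(k·n₁)) = σ²·(k+1)/(k·n₁).
So n₁ = (1 + 1/k)·((z_{α/2} + z_β)/d)² = 1.667 × (2.319/0.42)².
n₁ = 1.667 × 30.49 = 50.8.
Round up: n₁ = 51, giving n₂ = ⌈1.5 × 51⌉ = ⌈76.5⌉ = 77.

n₁ = 51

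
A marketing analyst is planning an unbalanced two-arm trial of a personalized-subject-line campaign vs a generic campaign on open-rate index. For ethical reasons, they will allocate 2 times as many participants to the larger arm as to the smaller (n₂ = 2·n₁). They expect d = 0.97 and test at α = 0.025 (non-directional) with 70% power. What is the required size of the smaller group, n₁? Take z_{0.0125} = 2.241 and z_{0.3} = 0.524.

n₁ = 13

With allocation ratio k = n₂/n₁ = 2, Var(x̄₁−x̄₂) = σ²(1/n₁ + 1/(k·n₁)) = σ²·(k+1)/(k·n₁).
So n₁ = (1 + 1/k)·((z_{α/2} + z_β)/d)² = 1.500 × (2.765/0.97)².
n₁ = 1.500 × 8.13 = 12.2.
Round up: n₁ = 13, giving n₂ = 2 × 13 = 26.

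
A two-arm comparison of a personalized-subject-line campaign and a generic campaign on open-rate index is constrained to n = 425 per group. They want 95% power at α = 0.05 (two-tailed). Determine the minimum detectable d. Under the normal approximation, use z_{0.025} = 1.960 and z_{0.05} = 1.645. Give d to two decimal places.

d_min ≈ 0.25

For two independent groups of n = 425 each: d_min = (z_{α/2} + z_β)·√(2/n).
z-sum = 1.960 + 1.645 = 3.605.
d_min = 3.605 × √(2/425) = 3.605 × 0.0686 = 0.247.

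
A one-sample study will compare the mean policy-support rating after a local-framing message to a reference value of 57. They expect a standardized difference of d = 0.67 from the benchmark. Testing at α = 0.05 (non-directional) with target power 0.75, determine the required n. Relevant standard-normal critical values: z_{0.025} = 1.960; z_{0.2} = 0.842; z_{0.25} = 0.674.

n = 16

For a one-sample test: n = ((z_{α/2} + z_β) / d)².
z_{α/2} + z_β = 1.960 + 0.674 = 2.634.
n = (2.634 / 0.67)² = 3.931² = 15.46.
Round up.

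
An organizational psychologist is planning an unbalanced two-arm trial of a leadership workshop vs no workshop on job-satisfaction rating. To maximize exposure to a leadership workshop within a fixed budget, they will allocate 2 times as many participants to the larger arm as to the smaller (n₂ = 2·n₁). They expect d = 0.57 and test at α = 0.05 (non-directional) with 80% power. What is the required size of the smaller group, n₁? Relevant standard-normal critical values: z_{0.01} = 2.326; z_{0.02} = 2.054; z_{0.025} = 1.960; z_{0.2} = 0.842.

n₁ = 37

With allocation ratio k = n₂/n₁ = 2, Var(x̄₁−x̄₂) = σ²(1/n₁ + 1/(k·n₁)) = σ²·(k+1)/(k·n₁).
So n₁ = (1 + 1/k)·((z_{α/2} + z_β)/d)² = 1.500 × (2.802/0.57)².
n₁ = 1.500 × 24.16 = 36.2.
Round up: n₁ = 37, giving n₂ = 2 × 37 = 74.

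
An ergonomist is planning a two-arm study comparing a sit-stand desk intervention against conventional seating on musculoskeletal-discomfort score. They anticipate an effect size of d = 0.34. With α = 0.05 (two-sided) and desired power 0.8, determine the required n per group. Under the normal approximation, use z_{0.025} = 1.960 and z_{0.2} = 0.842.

n = 136 per group

For two independent groups with equal n: n = 2·((z_{α/2} + z_β) / d)².
z_{α/2} + z_β = 1.960 + 0.842 = 2.802.
n = 2 × (2.802 / 0.34)² = 2 × 8.241² = 2 × 67.92 = 135.8.
Round up to the next whole participant.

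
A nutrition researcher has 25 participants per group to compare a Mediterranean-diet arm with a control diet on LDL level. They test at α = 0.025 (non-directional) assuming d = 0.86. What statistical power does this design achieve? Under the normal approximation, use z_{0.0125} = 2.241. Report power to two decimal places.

power ≈ 0.79

For two equal groups, power = Φ(d·√(n/2) − z_{α/2}).
d·√(n/2) = 0.86 × √(25/2) = 0.86 × 3.536 = 3.041.
z_β = 3.041 − 2.241 = 0.800.
Power = Φ(0.800) = 0.788.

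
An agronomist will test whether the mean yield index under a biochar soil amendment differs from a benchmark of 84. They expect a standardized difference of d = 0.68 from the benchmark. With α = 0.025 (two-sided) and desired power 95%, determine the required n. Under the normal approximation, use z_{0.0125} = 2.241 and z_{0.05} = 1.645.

For a one-sample test: n = ((z_{α/2} + z_β) / d)².
z_{α/2} + z_β = 2.241 + 1.645 = 3.886.
n = (3.886 / 0.68)² = 5.715² = 32.66.
Round up.

n = 33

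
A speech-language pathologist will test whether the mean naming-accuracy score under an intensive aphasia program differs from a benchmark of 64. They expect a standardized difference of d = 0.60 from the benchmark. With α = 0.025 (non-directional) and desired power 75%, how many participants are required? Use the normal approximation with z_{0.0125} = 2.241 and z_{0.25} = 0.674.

n = 24

For a one-sample test: n = ((z_{α/2} + z_β) / d)².
z_{α/2} + z_β = 2.241 + 0.674 = 2.915.
n = (2.915 / 0.60)² = 4.858² = 23.60.
Round up.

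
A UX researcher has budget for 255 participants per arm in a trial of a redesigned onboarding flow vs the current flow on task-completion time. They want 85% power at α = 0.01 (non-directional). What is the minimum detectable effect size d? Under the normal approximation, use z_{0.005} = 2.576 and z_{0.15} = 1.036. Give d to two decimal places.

d_min ≈ 0.32

For two independent groups of n = 255 each: d_min = (z_{α/2} + z_β)·√(2/n).
z-sum = 2.576 + 1.036 = 3.612.
d_min = 3.612 × √(2/255) = 3.612 × 0.0886 = 0.320.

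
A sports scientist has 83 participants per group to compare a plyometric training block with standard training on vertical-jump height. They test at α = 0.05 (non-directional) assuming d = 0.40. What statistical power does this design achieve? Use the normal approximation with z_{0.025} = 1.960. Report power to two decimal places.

For two equal groups, power = Φ(d·√(n/2) − z_{α/2}).
d·√(n/2) = 0.40 × √(83/2) = 0.40 × 6.442 = 2.577.
z_β = 2.577 − 1.960 = 0.617.
Power = Φ(0.617) = 0.731.

power ≈ 0.73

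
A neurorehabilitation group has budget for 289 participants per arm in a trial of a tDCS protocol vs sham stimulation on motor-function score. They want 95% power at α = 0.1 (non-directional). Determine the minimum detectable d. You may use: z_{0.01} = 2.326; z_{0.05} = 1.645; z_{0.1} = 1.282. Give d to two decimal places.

For two independent groups of n = 289 each: d_min = (z_{α/2} + z_β)·√(2/n).
z-sum = 1.645 + 1.645 = 3.290.
d_min = 3.290 × √(2/289) = 3.290 × 0.0832 = 0.274.

d_min ≈ 0.27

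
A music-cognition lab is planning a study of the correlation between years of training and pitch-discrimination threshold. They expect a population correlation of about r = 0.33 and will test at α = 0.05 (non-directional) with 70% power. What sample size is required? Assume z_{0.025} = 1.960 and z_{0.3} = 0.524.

n = 56

Fisher's z: C = ½·ln((1+r)/(1−r)) = ½·ln(1.9851) = 0.3428.
n = ((z_{α/2} + z_β)/C)² + 3.
(1.960 + 0.524) / 0.3428 = 2.484 / 0.3428 = 7.246.
n = 7.246² + 3 = 52.51 + 3 = 55.5.
Round up.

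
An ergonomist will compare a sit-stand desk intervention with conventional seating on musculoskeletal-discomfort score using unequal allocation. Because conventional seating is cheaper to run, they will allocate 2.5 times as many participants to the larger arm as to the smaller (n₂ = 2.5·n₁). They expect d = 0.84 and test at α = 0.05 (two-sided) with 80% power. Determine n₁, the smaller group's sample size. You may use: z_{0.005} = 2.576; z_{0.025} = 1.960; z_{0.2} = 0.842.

With allocation ratio k = n₂/n₁ = 2.5, Var(x̄₁−x̄₂) = σ²(1/n₁ + 1/(k·n₁)) = σ²·(k+1)/(k·n₁).
So n₁ = (1 + 1/k)·((z_{α/2} + z_β)/d)² = 1.400 × (2.802/0.84)².
n₁ = 1.400 × 11.13 = 15.6.
Round up: n₁ = 16, giving n₂ = 2.5 × 16 = 40.

n₁ = 16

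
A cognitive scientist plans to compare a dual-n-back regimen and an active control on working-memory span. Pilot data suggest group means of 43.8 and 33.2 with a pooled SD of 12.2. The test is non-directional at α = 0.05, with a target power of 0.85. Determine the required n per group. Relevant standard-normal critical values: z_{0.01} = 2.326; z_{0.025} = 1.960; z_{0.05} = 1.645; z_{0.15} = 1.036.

n = 24 per group

Cohen's d = |M₁ − M₂| / SD_pooled = |43.8 − 33.2| / 12.2 = 10.6 / 12.2 = 0.869.
For two independent groups with equal n: n = 2·((z_{α/2} + z_β) / d)².
z_{α/2} + z_β = 1.960 + 1.036 = 2.996.
n = 2 × (2.996 / 0.869)² = 2 × 3.448² = 2 × 11.89 = 23.8.
Round up to the next whole participant.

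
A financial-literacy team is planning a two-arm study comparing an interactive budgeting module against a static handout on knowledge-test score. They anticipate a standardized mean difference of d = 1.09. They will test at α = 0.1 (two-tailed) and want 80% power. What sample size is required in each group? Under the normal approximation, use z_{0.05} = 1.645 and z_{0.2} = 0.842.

n = 11 per group

For two independent groups with equal n: n = 2·((z_{α/2} + z_β) / d)².
z_{α/2} + z_β = 1.645 + 0.842 = 2.487.
n = 2 × (2.487 / 1.09)² = 2 × 2.282² = 2 × 5.21 = 10.4.
Round up to the next whole participant.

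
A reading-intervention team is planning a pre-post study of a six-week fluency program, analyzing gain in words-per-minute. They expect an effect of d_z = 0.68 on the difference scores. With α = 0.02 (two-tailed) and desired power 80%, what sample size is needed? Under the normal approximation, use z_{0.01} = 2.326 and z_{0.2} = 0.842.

n = 22 pairs

For a paired (one-sample on differences) test: n = ((z_{α/2} + z_β) / d)².
z_{α/2} + z_β = 2.326 + 0.842 = 3.168.
n = (3.168 / 0.68)² = 4.659² = 21.70.
Round up.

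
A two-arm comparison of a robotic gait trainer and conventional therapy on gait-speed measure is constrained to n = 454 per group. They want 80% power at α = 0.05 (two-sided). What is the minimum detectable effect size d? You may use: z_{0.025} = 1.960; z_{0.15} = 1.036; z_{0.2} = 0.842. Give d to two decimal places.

For two independent groups of n = 454 each: d_min = (z_{α/2} + z_β)·√(2/n).
z-sum = 1.960 + 0.842 = 2.802.
d_min = 2.802 × √(2/454) = 2.802 × 0.0664 = 0.186.

d_min ≈ 0.19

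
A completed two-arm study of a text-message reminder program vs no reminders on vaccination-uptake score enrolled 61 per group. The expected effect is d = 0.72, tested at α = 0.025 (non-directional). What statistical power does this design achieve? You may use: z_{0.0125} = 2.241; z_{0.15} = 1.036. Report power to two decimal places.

For two equal groups, power = Φ(d·√(n/2) − z_{α/2}).
d·√(n/2) = 0.72 × √(61/2) = 0.72 × 5.523 = 3.976.
z_β = 3.976 − 2.241 = 1.735.
Power = Φ(1.735) = 0.959.

power ≈ 0.96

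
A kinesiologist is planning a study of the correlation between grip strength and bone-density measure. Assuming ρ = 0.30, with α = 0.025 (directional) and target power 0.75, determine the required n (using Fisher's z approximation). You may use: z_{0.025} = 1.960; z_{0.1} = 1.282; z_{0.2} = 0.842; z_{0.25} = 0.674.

Fisher's z: C = ½·ln((1+r)/(1−r)) = ½·ln(1.8571) = 0.3095.
n = ((z_{α} + z_β)/C)² + 3.
(1.960 + 0.674) / 0.3095 = 2.634 / 0.3095 = 8.511.
n = 8.511² + 3 = 72.43 + 3 = 75.4.
Round up.

n = 76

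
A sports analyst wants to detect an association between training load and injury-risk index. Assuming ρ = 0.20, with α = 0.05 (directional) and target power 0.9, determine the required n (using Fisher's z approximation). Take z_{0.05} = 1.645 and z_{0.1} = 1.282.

Fisher's z: C = ½·ln((1+r)/(1−r)) = ½·ln(1.5000) = 0.2027.
n = ((z_{α} + z_β)/C)² + 3.
(1.645 + 1.282) / 0.2027 = 2.927 / 0.2027 = 14.440.
n = 14.440² + 3 = 208.52 + 3 = 211.5.
Round up.

n = 212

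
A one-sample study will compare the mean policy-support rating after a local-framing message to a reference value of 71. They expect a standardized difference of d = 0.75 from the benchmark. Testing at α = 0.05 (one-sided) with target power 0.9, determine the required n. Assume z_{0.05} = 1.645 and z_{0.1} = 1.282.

n = 16

For a one-sample test: n = ((z_{α} + z_β) / d)².
z_{α} + z_β = 1.645 + 1.282 = 2.927.
n = (2.927 / 0.75)² = 3.903² = 15.23.
Round up.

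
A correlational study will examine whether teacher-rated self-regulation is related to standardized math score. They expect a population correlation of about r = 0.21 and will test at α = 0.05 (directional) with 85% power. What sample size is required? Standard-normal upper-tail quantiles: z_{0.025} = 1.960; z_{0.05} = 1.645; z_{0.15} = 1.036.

Fisher's z: C = ½·ln((1+r)/(1−r)) = ½·ln(1.5316) = 0.2132.
n = ((z_{α} + z_β)/C)² + 3.
(1.645 + 1.036) / 0.2132 = 2.681 / 0.2132 = 12.575.
n = 12.575² + 3 = 158.13 + 3 = 161.1.
Round up.

n = 162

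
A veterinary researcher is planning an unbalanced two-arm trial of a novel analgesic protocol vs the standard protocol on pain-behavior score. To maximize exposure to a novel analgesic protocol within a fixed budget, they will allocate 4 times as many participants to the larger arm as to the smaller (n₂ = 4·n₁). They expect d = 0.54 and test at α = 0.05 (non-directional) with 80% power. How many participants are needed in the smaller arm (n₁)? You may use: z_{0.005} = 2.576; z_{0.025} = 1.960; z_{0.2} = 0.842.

n₁ = 34

With allocation ratio k = n₂/n₁ = 4, Var(x̄₁−x̄₂) = σ²(1/n₁ + 1/(k·n₁)) = σ²·(k+1)/(k·n₁).
So n₁ = (1 + 1/k)·((z_{α/2} + z_β)/d)² = 1.250 × (2.802/0.54)².
n₁ = 1.250 × 26.92 = 33.7.
Round up: n₁ = 34, giving n₂ = 4 × 34 = 136.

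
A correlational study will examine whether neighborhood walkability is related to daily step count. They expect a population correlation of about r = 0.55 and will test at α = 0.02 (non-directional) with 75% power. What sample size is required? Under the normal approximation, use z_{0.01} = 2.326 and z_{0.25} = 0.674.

n = 27

Fisher's z: C = ½·ln((1+r)/(1−r)) = ½·ln(3.4444) = 0.6184.
n = ((z_{α/2} + z_β)/C)² + 3.
(2.326 + 0.674) / 0.6184 = 3.000 / 0.6184 = 4.851.
n = 4.851² + 3 = 23.53 + 3 = 26.5.
Round up.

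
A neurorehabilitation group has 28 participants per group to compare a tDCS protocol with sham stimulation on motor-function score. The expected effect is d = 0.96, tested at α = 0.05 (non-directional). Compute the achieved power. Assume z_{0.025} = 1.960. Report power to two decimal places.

For two equal groups, power = Φ(d·√(n/2) − z_{α/2}).
d·√(n/2) = 0.96 × √(28/2) = 0.96 × 3.742 = 3.592.
z_β = 3.592 − 1.960 = 1.632.
Power = Φ(1.632) = 0.949.

power ≈ 0.95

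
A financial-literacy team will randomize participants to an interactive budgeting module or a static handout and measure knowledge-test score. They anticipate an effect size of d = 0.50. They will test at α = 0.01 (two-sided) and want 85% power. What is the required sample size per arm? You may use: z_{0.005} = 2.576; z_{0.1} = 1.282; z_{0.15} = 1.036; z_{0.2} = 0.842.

n = 105 per group

For two independent groups with equal n: n = 2·((z_{α/2} + z_β) / d)².
z_{α/2} + z_β = 2.576 + 1.036 = 3.612.
n = 2 × (3.612 / 0.50)² = 2 × 7.224² = 2 × 52.19 = 104.4.
Round up to the next whole participant.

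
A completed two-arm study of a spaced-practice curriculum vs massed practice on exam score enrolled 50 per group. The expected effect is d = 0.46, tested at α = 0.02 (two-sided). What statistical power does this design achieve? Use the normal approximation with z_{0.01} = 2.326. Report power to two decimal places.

For two equal groups, power = Φ(d·√(n/2) − z_{α/2}).
d·√(n/2) = 0.46 × √(50/2) = 0.46 × 5.000 = 2.300.
z_β = 2.300 − 2.326 = -0.026.
Power = Φ(-0.026) = 0.490.

power ≈ 0.49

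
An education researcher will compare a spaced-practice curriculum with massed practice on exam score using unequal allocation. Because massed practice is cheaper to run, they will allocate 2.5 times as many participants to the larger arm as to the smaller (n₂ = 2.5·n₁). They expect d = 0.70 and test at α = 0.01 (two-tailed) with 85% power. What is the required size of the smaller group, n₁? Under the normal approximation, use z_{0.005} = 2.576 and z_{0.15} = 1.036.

With allocation ratio k = n₂/n₁ = 2.5, Var(x̄₁−x̄₂) = σ²(1/n₁ + 1/(k·n₁)) = σ²·(k+1)/(k·n₁).
So n₁ = (1 + 1/k)·((z_{α/2} + z_β)/d)² = 1.400 × (3.612/0.70)².
n₁ = 1.400 × 26.63 = 37.3.
Round up: n₁ = 38, giving n₂ = 2.5 × 38 = 95.

n₁ = 38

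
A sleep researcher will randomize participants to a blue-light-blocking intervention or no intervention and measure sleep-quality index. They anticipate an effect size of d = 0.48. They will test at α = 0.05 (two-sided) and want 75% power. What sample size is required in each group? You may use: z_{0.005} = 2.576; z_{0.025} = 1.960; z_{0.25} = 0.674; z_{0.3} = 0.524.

For two independent groups with equal n: n = 2·((z_{α/2} + z_β) / d)².
z_{α/2} + z_β = 1.960 + 0.674 = 2.634.
n = 2 × (2.634 / 0.48)² = 2 × 5.487² = 2 × 30.11 = 60.2.
Round up to the next whole participant.

n = 61 per group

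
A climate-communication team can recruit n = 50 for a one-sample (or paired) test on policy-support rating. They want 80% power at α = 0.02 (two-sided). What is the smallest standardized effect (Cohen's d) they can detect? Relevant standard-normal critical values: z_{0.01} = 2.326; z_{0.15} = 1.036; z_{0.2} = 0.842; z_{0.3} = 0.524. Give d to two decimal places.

d_min ≈ 0.45

For a single sample (or paired design) of n = 50: d_min = (z_{α/2} + z_β)/√n.
z-sum = 2.326 + 0.842 = 3.168.
d_min = 3.168 / √50 = 3.168 / 7.071 = 0.448.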